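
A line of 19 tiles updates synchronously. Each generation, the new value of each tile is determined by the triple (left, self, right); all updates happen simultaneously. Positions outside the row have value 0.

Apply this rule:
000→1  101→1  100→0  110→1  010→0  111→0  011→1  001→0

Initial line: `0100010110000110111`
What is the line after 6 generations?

0001001110110111101
1100001011111100110
1101100110000100110
1111100110110000110
1000100111110110110
0010000100011111110

0010000100011111110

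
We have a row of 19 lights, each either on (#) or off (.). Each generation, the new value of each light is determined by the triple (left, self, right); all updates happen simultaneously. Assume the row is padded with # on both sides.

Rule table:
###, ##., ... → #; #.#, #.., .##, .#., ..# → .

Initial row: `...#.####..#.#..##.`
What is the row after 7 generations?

generation 1: .#....###........#.
generation 2: ...##..##.######...
generation 3: .#..#...#..#####.#.
generation 4: ......#.....####...
generation 5: .####...###..###.#.
generation 6: ..###.#..##...##...
generation 7: ...##.....#.#..#.#.

...##.....#.#..#.#.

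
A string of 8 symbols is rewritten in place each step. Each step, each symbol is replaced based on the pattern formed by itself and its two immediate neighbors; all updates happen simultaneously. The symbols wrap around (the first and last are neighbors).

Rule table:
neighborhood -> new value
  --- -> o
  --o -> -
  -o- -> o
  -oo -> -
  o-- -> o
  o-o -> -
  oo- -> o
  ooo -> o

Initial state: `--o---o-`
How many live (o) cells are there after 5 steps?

4

o-ooo-oo
o--oo--o
oo--oo--
-oo--oo-
--oo--oo
count of o: 4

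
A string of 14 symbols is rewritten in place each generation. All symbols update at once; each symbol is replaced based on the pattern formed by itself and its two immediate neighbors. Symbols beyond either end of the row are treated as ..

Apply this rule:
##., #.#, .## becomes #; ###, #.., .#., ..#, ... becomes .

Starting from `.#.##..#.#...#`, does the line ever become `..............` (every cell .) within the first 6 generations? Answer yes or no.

generation 1: ..###...#.....
generation 2: ..#.#.........
generation 3: ...#..........
generation 4: ..............
all cells are . at generation 4

yes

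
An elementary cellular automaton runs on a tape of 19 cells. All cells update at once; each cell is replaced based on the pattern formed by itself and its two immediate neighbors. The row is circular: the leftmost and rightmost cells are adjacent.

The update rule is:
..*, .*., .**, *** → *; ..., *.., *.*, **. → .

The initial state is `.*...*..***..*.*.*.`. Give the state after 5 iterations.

*.*.**..**..**..**.

**..**.***..**.*.*.
*..**..**..**..*.*.
*.**..**..**..**.*.
*.*..**..**..**..*.
*.*.**..**..**..**.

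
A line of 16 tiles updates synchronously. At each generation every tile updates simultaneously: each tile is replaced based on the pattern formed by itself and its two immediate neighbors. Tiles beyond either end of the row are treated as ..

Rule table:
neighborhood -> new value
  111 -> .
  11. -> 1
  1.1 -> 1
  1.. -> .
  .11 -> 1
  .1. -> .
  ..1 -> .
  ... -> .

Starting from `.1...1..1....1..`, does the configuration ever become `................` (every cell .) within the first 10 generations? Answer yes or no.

yes

generation 1: ................
all cells are . at generation 1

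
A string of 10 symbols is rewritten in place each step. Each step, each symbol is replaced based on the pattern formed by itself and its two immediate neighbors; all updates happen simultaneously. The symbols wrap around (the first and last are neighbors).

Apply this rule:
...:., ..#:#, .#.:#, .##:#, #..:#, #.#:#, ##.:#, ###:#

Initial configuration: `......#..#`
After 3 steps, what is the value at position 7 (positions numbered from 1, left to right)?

#....#####
##..######
##########
position 7 holds #

#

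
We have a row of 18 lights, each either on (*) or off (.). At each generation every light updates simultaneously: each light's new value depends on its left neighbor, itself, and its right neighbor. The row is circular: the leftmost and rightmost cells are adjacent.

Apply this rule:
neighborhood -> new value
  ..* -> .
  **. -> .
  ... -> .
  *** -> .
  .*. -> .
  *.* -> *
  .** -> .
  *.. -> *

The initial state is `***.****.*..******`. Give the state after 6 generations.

........*....*.*..

generation 1: ...*....*.*.......
generation 2: ....*....*.*......
generation 3: .....*....*.*.....
generation 4: ......*....*.*....
generation 5: .......*....*.*...
generation 6: ........*....*.*..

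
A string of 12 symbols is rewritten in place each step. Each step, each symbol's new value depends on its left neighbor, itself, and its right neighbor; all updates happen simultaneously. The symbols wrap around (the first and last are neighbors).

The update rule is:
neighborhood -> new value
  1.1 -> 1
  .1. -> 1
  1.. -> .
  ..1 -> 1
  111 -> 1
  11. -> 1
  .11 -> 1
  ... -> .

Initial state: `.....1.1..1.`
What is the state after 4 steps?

step 1: ....1111.11.
step 2: ...11111111.
step 3: ..111111111.
step 4: .1111111111.

.1111111111.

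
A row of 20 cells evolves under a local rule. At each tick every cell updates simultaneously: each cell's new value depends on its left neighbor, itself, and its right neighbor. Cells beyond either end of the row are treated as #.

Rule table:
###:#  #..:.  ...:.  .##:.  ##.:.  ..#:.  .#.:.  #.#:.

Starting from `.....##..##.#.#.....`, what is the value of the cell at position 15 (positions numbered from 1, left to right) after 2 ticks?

....................
....................
position 15 holds .

.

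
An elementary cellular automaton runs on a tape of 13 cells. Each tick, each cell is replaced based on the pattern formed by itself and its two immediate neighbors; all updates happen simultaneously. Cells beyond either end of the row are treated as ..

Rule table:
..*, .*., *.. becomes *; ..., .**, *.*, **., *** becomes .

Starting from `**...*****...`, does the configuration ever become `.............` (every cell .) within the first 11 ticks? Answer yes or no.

..*.*.....*..
.**.**...***.
*.....*.*...*
**...**.**.**
..*.*........
.**.**.......
*.....*......
**...***.....
..*.*...*....
.**.**.***...
*.........*..
tick 11 is *.........*.., still not uniform .

no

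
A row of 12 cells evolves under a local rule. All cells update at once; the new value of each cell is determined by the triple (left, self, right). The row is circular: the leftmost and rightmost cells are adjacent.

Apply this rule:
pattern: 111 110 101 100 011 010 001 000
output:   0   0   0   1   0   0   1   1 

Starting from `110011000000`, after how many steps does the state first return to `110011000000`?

2

001100111111
110011000000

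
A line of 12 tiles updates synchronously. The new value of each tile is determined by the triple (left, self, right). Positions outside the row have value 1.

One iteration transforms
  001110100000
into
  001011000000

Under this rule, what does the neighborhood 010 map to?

At position 6 the neighborhood is 010; the next row has 0 there.

0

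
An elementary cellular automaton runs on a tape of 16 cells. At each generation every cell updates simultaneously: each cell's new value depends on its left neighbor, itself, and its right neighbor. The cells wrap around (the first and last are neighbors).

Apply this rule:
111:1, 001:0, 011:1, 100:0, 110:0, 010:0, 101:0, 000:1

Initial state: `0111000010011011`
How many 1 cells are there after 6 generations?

0110011000010010
0100010011000000
0001000010011111
0100011000011110
0001010011011100
1100000010011001
count of 1: 6

6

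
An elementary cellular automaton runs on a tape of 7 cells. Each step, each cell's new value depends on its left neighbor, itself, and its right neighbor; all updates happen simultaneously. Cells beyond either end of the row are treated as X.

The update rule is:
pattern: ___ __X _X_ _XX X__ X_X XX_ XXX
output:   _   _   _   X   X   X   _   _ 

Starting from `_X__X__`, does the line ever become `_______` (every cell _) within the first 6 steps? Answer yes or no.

step 1: X_X__X_
step 2: _X_X__X
step 3: X_X_X_X
step 4: _X_X_XX
step 5: X_X_XX_
step 6: _X_XX_X
step 6 is _X_XX_X, still not uniform _

no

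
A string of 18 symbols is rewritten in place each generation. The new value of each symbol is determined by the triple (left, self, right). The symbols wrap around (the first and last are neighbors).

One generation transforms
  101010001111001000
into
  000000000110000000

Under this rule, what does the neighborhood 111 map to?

1

At position 9 the neighborhood is 111; the next row has 1 there.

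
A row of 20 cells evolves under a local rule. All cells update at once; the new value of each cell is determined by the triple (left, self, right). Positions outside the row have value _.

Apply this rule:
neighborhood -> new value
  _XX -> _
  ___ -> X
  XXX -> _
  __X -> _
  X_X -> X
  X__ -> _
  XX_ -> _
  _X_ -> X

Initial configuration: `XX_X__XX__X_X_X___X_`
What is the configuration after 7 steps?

__XXX_____XXXX______

__XX______XXXXX_X_X_
X____XXXX______XXXX_
X_XX______XXXX______
XX___XXXX______XXXXX
___X______XXXX______
XX_X_XXXX______XXXXX
__XXX_____XXXX______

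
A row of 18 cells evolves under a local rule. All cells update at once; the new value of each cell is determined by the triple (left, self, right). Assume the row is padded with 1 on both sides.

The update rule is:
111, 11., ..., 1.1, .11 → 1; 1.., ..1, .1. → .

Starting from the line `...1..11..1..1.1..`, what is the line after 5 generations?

generation 1: .1....11......1...
generation 2: 1..11.11.1111...1.
generation 3: 1..1111111111.1..1
generation 4: 1..11111111111...1
generation 5: 1..11111111111.1.1

1..11111111111.1.1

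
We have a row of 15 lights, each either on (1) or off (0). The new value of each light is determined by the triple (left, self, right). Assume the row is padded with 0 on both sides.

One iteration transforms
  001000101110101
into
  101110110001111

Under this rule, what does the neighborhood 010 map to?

1

At position 2 the neighborhood is 010; the next row has 1 there.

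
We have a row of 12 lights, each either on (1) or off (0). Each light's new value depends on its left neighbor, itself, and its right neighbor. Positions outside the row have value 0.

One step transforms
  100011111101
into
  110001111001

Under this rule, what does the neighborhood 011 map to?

0

At position 4 the neighborhood is 011; the next row has 0 there.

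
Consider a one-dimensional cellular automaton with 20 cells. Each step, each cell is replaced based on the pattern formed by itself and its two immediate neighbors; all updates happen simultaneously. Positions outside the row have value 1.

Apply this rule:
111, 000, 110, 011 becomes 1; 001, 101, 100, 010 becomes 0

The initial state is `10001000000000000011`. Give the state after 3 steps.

10100011111111111011
10001011111111111011
10100011111111111011

10100011111111111011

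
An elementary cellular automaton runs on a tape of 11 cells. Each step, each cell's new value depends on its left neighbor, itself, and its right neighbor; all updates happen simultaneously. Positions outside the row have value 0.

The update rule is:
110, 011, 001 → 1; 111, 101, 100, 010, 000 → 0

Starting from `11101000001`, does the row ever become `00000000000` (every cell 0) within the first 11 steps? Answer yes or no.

yes

10100000010
00000000100
00000001000
00000010000
00000100000
00001000000
00010000000
00100000000
01000000000
10000000000
00000000000
all cells are 0 at step 11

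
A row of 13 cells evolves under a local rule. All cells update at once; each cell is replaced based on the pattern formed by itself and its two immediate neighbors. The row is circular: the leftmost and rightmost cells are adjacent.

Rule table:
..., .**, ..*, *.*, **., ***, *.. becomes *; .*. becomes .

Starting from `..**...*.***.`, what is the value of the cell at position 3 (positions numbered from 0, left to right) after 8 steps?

*

*******.*****
*************
*************  (fixed point — unchanged through step 8)
position 3 holds *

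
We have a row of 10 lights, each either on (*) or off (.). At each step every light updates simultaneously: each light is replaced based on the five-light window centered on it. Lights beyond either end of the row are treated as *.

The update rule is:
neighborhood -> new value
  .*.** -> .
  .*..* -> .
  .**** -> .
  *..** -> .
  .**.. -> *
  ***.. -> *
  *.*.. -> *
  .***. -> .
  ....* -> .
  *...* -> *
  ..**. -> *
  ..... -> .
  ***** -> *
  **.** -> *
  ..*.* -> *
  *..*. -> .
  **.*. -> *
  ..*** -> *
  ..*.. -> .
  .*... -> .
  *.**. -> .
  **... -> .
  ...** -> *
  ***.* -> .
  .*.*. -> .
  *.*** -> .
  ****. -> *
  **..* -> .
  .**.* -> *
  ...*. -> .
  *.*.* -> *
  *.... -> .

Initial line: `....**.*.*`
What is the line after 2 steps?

.***.***..

...*****..
.***.***..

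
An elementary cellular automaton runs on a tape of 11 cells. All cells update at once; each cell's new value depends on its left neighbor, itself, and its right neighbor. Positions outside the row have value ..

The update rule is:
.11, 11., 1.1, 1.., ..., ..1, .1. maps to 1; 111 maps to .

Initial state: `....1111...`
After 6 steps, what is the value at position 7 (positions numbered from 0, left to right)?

11111..1111
1...1111..1
11111..1111  (repeats step 1; period 2)
step 6: 1...1111..1
position 7 holds 1

1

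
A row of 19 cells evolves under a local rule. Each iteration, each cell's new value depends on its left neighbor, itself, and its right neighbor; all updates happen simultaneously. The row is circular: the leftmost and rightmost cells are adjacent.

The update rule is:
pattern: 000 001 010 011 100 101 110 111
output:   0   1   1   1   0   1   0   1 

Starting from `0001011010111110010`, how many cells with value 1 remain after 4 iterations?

0011110111111100110
0111101111111001100
1111011111110011000
1110111111100110001
count of 1: 13

13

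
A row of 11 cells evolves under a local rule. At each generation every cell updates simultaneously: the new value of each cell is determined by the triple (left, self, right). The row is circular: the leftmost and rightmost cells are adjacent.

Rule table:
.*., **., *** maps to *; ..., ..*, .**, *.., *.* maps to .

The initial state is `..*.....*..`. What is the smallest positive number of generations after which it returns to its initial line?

1

..*.....*..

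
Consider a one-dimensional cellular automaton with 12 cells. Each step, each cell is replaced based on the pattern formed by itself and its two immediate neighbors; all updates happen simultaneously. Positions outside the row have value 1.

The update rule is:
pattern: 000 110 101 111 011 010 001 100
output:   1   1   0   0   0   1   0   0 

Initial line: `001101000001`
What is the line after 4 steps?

010101010100

step 1: 000101011100
step 2: 010101000100
step 3: 010101010100
step 4: 010101010100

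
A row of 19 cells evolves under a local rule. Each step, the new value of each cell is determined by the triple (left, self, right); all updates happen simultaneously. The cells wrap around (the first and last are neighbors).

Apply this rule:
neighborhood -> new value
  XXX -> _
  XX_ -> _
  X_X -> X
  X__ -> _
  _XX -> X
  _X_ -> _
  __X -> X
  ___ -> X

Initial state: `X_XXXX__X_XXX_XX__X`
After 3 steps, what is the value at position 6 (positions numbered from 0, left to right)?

_

step 1: _XX____X_XX__XX__XX
step 2: XX__XXX_XX__XX__XX_
step 3: X__XX__XX__XX__XX_X
position 6 holds _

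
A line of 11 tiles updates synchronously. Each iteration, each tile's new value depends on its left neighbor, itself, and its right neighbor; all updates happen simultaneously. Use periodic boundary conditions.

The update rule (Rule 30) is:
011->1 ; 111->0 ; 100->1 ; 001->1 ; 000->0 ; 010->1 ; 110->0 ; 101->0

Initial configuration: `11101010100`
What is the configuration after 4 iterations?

10001010111
01011010100
11010010110
10011110100

10011110100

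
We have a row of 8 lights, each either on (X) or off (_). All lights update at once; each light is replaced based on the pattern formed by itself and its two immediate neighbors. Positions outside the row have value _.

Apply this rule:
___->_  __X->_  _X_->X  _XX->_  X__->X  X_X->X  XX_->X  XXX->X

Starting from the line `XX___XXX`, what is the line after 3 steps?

step 1: _XX___XX
step 2: __XX___X
step 3: ___XX__X

___XX__X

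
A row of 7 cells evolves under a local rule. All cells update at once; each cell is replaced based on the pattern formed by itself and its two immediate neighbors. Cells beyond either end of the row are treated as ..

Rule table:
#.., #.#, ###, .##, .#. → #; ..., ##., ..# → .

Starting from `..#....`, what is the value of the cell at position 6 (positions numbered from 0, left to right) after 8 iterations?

#

..##...
..#.#..
..####.
..###.#
..##.##
..#.##.
..###.#  (repeats iteration 4; period 3)
iteration 8: ..##.##
position 6 holds #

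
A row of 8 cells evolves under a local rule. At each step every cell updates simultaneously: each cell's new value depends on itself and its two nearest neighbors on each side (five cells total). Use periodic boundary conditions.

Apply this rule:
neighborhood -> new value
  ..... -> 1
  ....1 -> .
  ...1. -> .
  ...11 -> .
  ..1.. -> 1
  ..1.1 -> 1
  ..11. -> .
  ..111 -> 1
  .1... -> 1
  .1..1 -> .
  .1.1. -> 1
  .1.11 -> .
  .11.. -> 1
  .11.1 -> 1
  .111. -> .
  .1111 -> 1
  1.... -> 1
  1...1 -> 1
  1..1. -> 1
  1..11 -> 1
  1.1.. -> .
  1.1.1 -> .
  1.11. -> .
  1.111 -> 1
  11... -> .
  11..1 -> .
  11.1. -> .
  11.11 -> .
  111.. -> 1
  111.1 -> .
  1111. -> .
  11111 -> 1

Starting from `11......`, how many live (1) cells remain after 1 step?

4

.1.111..
count of 1: 4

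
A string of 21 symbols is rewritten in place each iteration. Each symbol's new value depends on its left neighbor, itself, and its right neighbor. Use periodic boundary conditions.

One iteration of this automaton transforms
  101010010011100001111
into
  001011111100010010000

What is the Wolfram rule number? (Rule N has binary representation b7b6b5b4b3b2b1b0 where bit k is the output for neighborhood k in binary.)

position 11: 111 → 0  (bit 7 = 0)
position 0: 110 → 0  (bit 6 = 0)
position 1: 101 → 0  (bit 5 = 0)
position 5: 100 → 1  (bit 4 = 1)
position 10: 011 → 0  (bit 3 = 0)
position 2: 010 → 1  (bit 2 = 1)
position 6: 001 → 1  (bit 1 = 1)
position 14: 000 → 0  (bit 0 = 0)
bits b7..b0 = 00010110 = 22

22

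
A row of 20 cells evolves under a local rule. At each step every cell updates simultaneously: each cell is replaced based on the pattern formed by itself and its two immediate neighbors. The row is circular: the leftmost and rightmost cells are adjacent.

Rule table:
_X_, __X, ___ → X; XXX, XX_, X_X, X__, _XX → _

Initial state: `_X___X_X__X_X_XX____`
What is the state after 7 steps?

XX_XXX_X_XX_X____XXX
_______X____X_XXX___
XXXXXXXX_XXXX_____XX
______________XXXX__
XXXXXXXXXXXXXX_____X
_______________XXXX_
XXXXXXXXXXXXXXX_____

XXXXXXXXXXXXXXX_____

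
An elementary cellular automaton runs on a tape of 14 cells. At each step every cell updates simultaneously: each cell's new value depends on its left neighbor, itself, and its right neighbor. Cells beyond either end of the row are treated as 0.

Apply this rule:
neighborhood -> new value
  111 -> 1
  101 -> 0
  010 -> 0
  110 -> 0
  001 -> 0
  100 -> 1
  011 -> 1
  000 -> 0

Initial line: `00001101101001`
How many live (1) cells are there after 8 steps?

1

00001001000100
00000100100010
00000010010001
00000001001000
00000000100100
00000000010010
00000000001001
00000000000100
count of 1: 1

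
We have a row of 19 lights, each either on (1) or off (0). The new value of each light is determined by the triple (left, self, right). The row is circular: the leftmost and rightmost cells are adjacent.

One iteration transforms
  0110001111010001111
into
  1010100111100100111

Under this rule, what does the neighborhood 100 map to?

At position 3 the neighborhood is 100; the next row has 0 there.

0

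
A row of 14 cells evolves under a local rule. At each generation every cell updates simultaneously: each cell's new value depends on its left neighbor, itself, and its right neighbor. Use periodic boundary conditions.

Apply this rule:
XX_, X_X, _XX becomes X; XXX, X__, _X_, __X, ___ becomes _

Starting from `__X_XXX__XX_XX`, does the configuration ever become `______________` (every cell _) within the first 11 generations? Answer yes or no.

generation 1: ___XX_X__XXXXX
generation 2: ___XXX___X___X
generation 3: ___X_X________
generation 4: ____X_________
generation 5: ______________
all cells are _ at generation 5

yes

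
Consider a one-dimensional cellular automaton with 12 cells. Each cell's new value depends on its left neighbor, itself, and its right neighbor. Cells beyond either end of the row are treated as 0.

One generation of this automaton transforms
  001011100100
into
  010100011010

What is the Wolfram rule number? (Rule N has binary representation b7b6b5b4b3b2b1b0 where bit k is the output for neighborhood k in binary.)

position 5: 111 → 0  (bit 7 = 0)
position 6: 110 → 0  (bit 6 = 0)
position 3: 101 → 1  (bit 5 = 1)
position 7: 100 → 1  (bit 4 = 1)
position 4: 011 → 0  (bit 3 = 0)
position 2: 010 → 0  (bit 2 = 0)
position 1: 001 → 1  (bit 1 = 1)
position 0: 000 → 0  (bit 0 = 0)
bits b7..b0 = 00110010 = 50

50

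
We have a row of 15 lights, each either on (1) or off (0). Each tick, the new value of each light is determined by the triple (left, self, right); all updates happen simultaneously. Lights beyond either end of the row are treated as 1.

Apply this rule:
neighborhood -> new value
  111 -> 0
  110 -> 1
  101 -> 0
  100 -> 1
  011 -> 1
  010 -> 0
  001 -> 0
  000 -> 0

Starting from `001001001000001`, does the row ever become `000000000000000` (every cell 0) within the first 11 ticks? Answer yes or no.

no

100100100100001
110010010010001
011001001001001
011100100100101
010110010010001
000111001001001
100101100100101
110001110010001
011001011001001
011100011100101
010110010110001
tick 11 is 010110010110001, still not uniform 0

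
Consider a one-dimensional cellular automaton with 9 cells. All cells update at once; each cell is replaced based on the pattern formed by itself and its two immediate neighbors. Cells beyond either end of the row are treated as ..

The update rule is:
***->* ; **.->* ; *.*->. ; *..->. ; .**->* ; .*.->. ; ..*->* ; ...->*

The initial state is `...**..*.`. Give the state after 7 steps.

*****.*..
*****...*
*****.**.
*****.**.  (fixed point — unchanged through step 7)

*****.**.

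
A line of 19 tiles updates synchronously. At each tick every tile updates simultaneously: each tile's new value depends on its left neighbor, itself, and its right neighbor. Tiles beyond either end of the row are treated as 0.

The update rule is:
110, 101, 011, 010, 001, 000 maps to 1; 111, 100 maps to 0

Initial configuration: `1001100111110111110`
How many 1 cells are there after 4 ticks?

12

tick 1: 1011101100011100010
tick 2: 1110111101110101110
tick 3: 1011100111011111010
tick 4: 1110101101110001110
count of 1: 12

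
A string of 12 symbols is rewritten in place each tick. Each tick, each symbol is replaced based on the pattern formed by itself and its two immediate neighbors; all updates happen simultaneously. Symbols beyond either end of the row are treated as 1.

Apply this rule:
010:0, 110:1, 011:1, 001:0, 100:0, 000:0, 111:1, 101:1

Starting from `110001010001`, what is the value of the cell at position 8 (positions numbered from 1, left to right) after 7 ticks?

tick 1: 110000100001
tick 2: 110000000001
tick 3: 110000000001  (fixed point — unchanged through tick 7)
position 8 holds 0

0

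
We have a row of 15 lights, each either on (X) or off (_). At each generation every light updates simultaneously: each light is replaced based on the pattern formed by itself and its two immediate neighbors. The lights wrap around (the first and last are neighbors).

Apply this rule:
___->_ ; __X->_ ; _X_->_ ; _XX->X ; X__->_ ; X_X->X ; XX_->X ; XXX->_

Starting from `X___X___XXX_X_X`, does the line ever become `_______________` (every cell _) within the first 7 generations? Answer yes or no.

no

X_______X_XX_XX
X________XXXXX_
_________X___XX
_____________XX
_____________XX  (fixed point — unchanged through generation 7)
generation 7 is _____________XX, still not uniform _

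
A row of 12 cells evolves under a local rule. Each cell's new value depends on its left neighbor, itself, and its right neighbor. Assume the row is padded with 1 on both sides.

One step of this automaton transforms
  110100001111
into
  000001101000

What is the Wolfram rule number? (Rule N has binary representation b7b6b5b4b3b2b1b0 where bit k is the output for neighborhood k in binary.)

position 0: 111 → 0  (bit 7 = 0)
position 1: 110 → 0  (bit 6 = 0)
position 2: 101 → 0  (bit 5 = 0)
position 4: 100 → 0  (bit 4 = 0)
position 8: 011 → 1  (bit 3 = 1)
position 3: 010 → 0  (bit 2 = 0)
position 7: 001 → 0  (bit 1 = 0)
position 5: 000 → 1  (bit 0 = 1)
bits b7..b0 = 00001001 = 9

9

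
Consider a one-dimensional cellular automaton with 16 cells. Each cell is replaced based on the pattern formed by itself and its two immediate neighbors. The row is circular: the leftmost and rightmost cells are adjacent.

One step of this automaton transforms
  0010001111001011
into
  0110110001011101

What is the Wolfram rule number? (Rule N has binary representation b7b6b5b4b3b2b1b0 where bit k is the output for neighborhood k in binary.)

position 7: 111 → 0  (bit 7 = 0)
position 9: 110 → 1  (bit 6 = 1)
position 13: 101 → 1  (bit 5 = 1)
position 0: 100 → 0  (bit 4 = 0)
position 6: 011 → 0  (bit 3 = 0)
position 2: 010 → 1  (bit 2 = 1)
position 1: 001 → 1  (bit 1 = 1)
position 4: 000 → 1  (bit 0 = 1)
bits b7..b0 = 01100111 = 103

103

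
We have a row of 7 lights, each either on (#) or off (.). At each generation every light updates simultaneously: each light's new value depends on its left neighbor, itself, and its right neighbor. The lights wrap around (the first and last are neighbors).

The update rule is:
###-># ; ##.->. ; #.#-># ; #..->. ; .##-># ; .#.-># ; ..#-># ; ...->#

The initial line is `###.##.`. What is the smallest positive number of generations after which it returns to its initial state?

##.##.#
#.##.##
.##.###
##.###.
#.###.#
.###.##
###.##.

7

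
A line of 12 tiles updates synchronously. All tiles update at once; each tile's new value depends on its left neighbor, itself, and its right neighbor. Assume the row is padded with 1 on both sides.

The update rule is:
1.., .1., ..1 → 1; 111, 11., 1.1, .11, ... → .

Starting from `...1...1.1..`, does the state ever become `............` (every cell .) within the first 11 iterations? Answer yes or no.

1.111.11.111
............
all cells are . at iteration 2

yes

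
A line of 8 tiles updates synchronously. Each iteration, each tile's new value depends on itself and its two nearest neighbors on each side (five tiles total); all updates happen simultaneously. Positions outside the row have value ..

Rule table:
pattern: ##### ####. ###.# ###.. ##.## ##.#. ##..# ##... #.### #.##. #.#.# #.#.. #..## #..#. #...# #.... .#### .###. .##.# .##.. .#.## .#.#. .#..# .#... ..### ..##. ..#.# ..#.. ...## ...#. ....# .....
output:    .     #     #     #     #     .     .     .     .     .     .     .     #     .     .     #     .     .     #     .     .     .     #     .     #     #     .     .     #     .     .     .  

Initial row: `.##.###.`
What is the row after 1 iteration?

####..#.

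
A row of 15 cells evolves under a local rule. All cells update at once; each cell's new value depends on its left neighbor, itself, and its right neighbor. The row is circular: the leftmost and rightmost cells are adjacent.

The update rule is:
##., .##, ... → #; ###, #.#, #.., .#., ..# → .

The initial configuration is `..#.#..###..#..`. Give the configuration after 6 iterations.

iteration 1: #......#.#....#
iteration 2: #.####.....##.#
iteration 3: #.#..#.###.##.#
iteration 4: #......#.#.##.#
iteration 5: #.####.....##.#  (repeats iteration 2; period 3)
iteration 6: #.#..#.###.##.#

#.#..#.###.##.#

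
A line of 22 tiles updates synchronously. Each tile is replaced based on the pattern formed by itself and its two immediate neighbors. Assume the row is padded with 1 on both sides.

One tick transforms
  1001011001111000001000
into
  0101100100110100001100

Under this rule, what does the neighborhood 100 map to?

At position 1 the neighborhood is 100; the next row has 1 there.

1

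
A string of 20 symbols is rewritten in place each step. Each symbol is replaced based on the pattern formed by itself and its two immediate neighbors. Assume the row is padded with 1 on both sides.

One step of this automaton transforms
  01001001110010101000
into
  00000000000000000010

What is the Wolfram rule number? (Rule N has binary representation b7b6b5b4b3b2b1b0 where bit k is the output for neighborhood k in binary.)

position 8: 111 → 0  (bit 7 = 0)
position 9: 110 → 0  (bit 6 = 0)
position 0: 101 → 0  (bit 5 = 0)
position 2: 100 → 0  (bit 4 = 0)
position 7: 011 → 0  (bit 3 = 0)
position 1: 010 → 0  (bit 2 = 0)
position 3: 001 → 0  (bit 1 = 0)
position 18: 000 → 1  (bit 0 = 1)
bits b7..b0 = 00000001 = 1

1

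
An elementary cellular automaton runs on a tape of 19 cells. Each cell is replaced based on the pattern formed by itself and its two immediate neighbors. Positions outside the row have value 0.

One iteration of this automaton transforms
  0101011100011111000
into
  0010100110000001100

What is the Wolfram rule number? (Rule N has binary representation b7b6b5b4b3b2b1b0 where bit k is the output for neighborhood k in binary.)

112

position 6: 111 → 0  (bit 7 = 0)
position 7: 110 → 1  (bit 6 = 1)
position 2: 101 → 1  (bit 5 = 1)
position 8: 100 → 1  (bit 4 = 1)
position 5: 011 → 0  (bit 3 = 0)
position 1: 010 → 0  (bit 2 = 0)
position 0: 001 → 0  (bit 1 = 0)
position 9: 000 → 0  (bit 0 = 0)
bits b7..b0 = 01110000 = 112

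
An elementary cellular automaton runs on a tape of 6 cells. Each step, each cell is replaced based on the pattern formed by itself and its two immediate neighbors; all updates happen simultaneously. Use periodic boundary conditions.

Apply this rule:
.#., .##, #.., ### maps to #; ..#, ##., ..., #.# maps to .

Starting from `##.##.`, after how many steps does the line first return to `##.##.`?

2

#..#..
##.##.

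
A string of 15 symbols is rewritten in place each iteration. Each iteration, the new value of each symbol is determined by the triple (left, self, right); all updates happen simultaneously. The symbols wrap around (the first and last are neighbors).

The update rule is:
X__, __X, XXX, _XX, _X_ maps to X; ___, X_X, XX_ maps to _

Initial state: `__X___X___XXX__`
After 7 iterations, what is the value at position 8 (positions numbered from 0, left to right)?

X

iteration 1: _XXX_XXX_XXX_X_
iteration 2: XXX__XX__XX__XX
iteration 3: XX_XXX_XXX_XXXX
iteration 4: X__XX__XX__XXXX
iteration 5: _XXX_XXX_XXXXXX
iteration 6: _XX__XX__XXXXX_
iteration 7: XX_XXX_XXXXXX_X
position 8 holds X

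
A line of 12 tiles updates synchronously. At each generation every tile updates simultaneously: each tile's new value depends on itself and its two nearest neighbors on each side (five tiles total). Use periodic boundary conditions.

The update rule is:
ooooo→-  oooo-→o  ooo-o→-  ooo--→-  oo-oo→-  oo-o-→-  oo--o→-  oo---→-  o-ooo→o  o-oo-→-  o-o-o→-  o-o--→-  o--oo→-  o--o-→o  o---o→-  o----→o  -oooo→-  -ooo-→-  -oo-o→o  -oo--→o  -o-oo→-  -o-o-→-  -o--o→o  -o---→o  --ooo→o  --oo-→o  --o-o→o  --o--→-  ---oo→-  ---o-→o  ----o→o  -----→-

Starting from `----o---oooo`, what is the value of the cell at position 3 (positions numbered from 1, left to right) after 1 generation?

-ooo-o--o-o-
position 3 holds o

o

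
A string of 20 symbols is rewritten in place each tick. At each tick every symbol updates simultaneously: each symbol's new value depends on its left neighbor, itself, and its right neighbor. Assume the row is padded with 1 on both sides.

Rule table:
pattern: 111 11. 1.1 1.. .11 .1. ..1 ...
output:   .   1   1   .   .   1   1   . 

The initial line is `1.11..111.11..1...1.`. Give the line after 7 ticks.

11111111.111.11....1

tick 1: 11.1.1..11.1.11..111
tick 2: .11111.1.1111.1.1...
tick 3: 1....1111...11111..1
tick 4: 1...1...1..1....1.1.
tick 5: 1..11..11.11...11111
tick 6: 1.1.1.1.11.1..1.....
tick 7: 11111111.111.11....1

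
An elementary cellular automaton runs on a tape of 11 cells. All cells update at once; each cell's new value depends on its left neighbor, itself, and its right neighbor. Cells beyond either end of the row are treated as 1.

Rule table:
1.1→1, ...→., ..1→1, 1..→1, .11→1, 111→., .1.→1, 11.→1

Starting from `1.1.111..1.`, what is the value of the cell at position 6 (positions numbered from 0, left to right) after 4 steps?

1

11111.11111
....111....
1..11.11..1
11111111111
position 6 holds 1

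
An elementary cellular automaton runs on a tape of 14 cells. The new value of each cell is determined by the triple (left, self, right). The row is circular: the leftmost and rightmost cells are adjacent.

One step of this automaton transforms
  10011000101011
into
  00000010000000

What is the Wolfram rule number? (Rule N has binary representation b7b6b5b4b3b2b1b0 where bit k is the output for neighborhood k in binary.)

position 13: 111 → 0  (bit 7 = 0)
position 0: 110 → 0  (bit 6 = 0)
position 9: 101 → 0  (bit 5 = 0)
position 1: 100 → 0  (bit 4 = 0)
position 3: 011 → 0  (bit 3 = 0)
position 8: 010 → 0  (bit 2 = 0)
position 2: 001 → 0  (bit 1 = 0)
position 6: 000 → 1  (bit 0 = 1)
bits b7..b0 = 00000001 = 1

1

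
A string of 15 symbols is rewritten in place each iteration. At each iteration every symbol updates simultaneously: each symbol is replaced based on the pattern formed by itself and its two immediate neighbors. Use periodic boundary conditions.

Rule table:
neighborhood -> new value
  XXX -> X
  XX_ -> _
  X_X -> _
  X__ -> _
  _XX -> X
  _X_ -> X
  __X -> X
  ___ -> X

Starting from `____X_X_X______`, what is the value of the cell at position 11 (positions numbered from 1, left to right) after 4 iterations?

XXXXX_X_X_XXXXX
XXXX__X_X_XXXXX
XXX__XX_X_XXXXX
XX__XX__X_XXXXX
position 11 holds X

X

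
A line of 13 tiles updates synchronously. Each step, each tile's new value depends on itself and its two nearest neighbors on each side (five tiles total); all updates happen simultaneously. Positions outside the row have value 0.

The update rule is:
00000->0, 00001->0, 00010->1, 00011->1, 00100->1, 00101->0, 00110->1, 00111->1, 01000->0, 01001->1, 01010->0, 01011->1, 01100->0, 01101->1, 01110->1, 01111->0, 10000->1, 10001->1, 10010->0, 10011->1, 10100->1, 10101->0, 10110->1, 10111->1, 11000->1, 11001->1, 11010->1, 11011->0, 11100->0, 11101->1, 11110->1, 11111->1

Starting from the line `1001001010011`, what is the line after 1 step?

1101100011110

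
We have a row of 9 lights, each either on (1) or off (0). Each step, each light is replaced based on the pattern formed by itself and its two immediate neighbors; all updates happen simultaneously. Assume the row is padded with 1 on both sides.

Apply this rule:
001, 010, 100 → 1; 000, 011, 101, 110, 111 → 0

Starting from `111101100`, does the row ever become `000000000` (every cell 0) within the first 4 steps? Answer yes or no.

000000011
100000100
010001111
011010000
step 4 is 011010000, still not uniform 0

no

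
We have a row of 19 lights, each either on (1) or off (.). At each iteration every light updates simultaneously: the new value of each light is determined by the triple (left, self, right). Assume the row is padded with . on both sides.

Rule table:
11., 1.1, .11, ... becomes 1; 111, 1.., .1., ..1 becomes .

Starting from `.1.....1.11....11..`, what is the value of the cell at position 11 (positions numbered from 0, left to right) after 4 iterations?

.

...111..111.11.11.1
11.1.1..1.11111111.
111.1....11......1.
1.11..11.11.1111...
position 11 holds .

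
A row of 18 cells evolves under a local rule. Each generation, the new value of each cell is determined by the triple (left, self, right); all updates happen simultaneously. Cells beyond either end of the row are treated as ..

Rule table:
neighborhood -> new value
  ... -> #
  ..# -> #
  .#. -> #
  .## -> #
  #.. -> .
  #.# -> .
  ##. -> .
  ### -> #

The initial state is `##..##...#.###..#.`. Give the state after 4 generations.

#..##..###.##..##.
#.##..###..#..##..
#.#..###..##.##..#
#.#.###..##..#..##

#.#.###..##..#..##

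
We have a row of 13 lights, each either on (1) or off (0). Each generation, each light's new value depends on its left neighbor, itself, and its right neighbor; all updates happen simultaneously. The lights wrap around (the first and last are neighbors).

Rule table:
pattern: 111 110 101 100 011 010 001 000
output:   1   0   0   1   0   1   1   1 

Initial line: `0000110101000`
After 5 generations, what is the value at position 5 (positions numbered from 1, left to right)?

0

1111000101111
1110111100111
1100011011011
1011100000001
0001011111110
position 5 holds 0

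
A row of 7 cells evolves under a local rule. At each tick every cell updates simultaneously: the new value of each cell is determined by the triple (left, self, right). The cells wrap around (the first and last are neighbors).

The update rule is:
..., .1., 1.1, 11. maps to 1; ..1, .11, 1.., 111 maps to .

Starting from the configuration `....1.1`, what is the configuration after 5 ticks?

...111.

.11.111
1.11..1
11.1...
.111.1.
...111.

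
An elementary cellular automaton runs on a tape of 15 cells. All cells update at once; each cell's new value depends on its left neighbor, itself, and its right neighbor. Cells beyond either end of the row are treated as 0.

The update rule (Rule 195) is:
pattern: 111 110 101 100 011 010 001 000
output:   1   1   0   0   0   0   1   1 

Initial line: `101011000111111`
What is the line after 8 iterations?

000001011011111
111110001001111
011110110010111
101110010100011
000110100001101
111010001110100
011000110110001
101011010010110

101011010010110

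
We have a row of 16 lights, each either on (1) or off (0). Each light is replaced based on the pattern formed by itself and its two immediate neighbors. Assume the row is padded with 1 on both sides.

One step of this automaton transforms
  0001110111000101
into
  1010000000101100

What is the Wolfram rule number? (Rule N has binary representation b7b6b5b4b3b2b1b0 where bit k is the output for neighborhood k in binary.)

position 4: 111 → 0  (bit 7 = 0)
position 5: 110 → 0  (bit 6 = 0)
position 6: 101 → 0  (bit 5 = 0)
position 0: 100 → 1  (bit 4 = 1)
position 3: 011 → 0  (bit 3 = 0)
position 13: 010 → 1  (bit 2 = 1)
position 2: 001 → 1  (bit 1 = 1)
position 1: 000 → 0  (bit 0 = 0)
bits b7..b0 = 00010110 = 22

22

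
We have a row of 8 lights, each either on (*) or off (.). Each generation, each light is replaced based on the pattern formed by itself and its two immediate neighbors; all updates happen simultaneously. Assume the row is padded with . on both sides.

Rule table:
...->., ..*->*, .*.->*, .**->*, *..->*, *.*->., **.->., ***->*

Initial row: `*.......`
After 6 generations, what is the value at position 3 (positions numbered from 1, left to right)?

*

**......
*.*.....
*.**....
*.*.*...
*.*.**..
*.*.*.*.
position 3 holds *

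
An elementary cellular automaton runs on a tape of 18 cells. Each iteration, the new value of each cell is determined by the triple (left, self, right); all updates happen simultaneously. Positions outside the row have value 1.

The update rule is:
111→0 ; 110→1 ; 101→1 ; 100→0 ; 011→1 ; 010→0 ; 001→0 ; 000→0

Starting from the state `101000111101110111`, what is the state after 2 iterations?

010000000101110100

iteration 1: 110000100111011100
iteration 2: 010000000101110100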